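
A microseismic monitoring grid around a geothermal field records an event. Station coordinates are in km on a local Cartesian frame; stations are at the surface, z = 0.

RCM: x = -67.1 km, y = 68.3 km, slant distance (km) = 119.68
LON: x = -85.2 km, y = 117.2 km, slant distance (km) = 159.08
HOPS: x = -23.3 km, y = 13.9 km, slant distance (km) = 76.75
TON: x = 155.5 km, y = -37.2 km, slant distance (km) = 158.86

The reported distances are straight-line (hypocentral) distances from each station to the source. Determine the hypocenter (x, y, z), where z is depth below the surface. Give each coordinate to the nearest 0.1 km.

Each station gives a sphere (x−x_i)² + (y−y_i)² + z² = d_i² (stations at z=0).
Subtracting the RCM sphere from LON and HOPS: z² cancels, leaving linear equations in x and y:
-36.2 x + 97.8 y = 844.44
87.6 x − 108.8 y = 1.54
Solving: x ≈ 19.881, y ≈ 15.993 km (keep extra digits for the depth step; rounded: 19.9, 16.0).
Then from the RCM sphere: z² = 119.68² − (x + 67.1)² − (y − 68.3)² with x = 19.881, y = 15.993, so z ≈ 63.416 ≈ 63.4 km.
Check against TON (with the unrounded solution): distance 158.88 ≈ 158.86 km. ✓

(19.9, 16.0, 63.4)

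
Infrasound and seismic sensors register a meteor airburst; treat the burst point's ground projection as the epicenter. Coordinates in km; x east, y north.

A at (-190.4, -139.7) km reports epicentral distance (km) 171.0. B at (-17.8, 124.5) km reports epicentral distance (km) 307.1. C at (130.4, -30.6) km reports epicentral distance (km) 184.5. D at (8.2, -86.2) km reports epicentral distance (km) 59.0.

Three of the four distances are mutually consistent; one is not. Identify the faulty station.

B

Solve using three stations at a time. Using A, C, D (subtract circle equations pairwise → linear system) gives (x, y) ≈ (-19.5, -138.1).
Distances from that point to each station vs reported:
  A: calculated 170.9 vs reported 171.0 → residual 0.1 km
  B: calculated 262.6 vs reported 307.1 → residual 44.5 km
  C: calculated 184.4 vs reported 184.5 → residual 0.1 km
  D: calculated 58.8 vs reported 59.0 → residual 0.2 km
A, C, D are mutually consistent (residuals ≈ 0); B is off by 44.5 km.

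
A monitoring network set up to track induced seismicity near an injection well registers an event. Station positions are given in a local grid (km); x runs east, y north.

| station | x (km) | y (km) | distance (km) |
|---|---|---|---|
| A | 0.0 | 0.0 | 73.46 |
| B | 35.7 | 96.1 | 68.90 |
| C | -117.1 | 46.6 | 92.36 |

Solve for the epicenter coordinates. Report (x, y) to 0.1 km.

Circle about each station: x² + y² = 73.46²; (x − 35.7)² + (y − 96.1)² = 68.90²; (x + 117.1)² + (y − 46.6)² = 92.36².
Subtracting pairs of circle equations eliminates x²+y² and gives linear equations (the radical axes):
71.4 x + 192.2 y = 11158.86
-234.2 x + 93.2 y = 12749.97
Solving the 2×2 system: x ≈ -27.3, y ≈ 68.2 km.

x ≈ -27.3 km, y ≈ 68.2 km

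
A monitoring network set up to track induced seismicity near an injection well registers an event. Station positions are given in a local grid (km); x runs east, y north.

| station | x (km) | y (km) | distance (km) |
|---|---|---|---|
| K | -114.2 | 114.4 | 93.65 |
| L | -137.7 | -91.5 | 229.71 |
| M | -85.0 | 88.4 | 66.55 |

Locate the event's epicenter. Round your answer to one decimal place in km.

-20.9 km east, 106.3 km north

Circle about each station: (x + 114.2)² + (y − 114.4)² = 93.65²; (x + 137.7)² + (y + 91.5)² = 229.71²; (x + 85.0)² + (y − 88.4)² = 66.55².
Subtracting the K equation from the L and M equations removes the quadratic terms:
-47.0 x − 411.8 y = -42791.82
58.4 x − 52.0 y = -6748.02
Solving the 2×2 system: x ≈ -20.9, y ≈ 106.3 km.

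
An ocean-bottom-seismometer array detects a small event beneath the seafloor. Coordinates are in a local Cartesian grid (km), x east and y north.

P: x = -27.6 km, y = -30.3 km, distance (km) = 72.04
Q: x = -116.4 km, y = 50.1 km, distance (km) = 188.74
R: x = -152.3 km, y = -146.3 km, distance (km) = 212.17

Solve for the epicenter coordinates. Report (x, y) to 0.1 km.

Circle about each station: (x + 27.6)² + (y + 30.3)² = 72.04²; (x + 116.4)² + (y − 50.1)² = 188.74²; (x + 152.3)² + (y + 146.3)² = 212.17².
Subtracting the P equation from the Q and R equations removes the quadratic terms:
-177.6 x + 160.8 y = -16053.91
-249.4 x − 232.0 y = 3092.78
Solving the 2×2 system: x ≈ 39.7, y ≈ -56.0 km.

(39.7, -56.0)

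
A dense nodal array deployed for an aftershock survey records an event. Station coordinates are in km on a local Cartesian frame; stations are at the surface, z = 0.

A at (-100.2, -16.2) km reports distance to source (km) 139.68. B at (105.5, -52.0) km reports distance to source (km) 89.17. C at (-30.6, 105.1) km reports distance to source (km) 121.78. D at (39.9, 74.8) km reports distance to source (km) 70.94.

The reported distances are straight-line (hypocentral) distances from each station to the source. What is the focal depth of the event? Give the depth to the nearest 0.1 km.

depth ≈ 10.6 km

Each station gives a sphere (x−x_i)² + (y−y_i)² + z² = d_i² (stations at z=0).
Subtracting the A sphere from B and C: z² cancels, leaving linear equations in x and y:
411.4 x − 71.6 y = 15090.98
139.2 x + 242.6 y = 6360.02
Solving: x ≈ 37.500, y ≈ 4.699 km (keep extra digits for the depth step; rounded: 37.5, 4.7).
Then from the A sphere: z² = 139.68² − (x + 100.2)² − (y + 16.2)² with x = 37.500, y = 4.699, so z ≈ 10.604 ≈ 10.6 km.
Check against D (with the unrounded solution): distance 70.94 ≈ 70.94 km. ✓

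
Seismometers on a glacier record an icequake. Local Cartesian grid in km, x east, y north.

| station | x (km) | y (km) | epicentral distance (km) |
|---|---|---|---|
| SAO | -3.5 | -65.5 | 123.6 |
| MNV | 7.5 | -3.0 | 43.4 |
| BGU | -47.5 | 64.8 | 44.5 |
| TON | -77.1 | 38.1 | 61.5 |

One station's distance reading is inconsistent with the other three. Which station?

Solve using three stations at a time. Using MNV, BGU, TON (subtract circle equations pairwise → linear system) gives (x, y) ≈ (-15.8, 33.6).
Distances from that point to each station vs reported:
  SAO: calculated 99.9 vs reported 123.6 → residual 23.7 km
  MNV: calculated 43.4 vs reported 43.4 → residual 0.0 km
  BGU: calculated 44.5 vs reported 44.5 → residual 0.0 km
  TON: calculated 61.5 vs reported 61.5 → residual 0.0 km
MNV, BGU, TON are mutually consistent (residuals ≈ 0); SAO is off by 23.7 km.

SAO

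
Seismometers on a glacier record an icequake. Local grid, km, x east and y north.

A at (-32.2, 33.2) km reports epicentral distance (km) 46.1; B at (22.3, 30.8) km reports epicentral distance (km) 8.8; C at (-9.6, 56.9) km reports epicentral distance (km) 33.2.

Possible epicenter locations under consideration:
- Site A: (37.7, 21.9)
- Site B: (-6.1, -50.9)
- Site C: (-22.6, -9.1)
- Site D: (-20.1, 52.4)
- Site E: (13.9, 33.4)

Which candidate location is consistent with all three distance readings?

Site E

For each candidate, compare |candidate − station| to the reported distance:
Site A: residuals A 24.7, B 9.0, C 25.6 → max 25.6 km
Site B: residuals A 42.0, B 77.7, C 74.7 → max 77.7 km
Site C: residuals A 2.7, B 51.3, C 34.1 → max 51.3 km
Site D: residuals A 23.4, B 38.8, C 21.8 → max 38.8 km
Site E: residuals A 0.0, B 0.0, C 0.0 → max 0.0 km
Only Site E has all residuals ≈ 0.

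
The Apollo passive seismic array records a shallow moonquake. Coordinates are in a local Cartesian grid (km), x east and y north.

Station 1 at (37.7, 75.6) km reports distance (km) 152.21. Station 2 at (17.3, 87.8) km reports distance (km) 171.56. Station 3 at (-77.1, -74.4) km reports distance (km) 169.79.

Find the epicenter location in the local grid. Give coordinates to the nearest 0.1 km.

92.5 km east, -66.4 km north

Circle about each station: (x − 37.7)² + (y − 75.6)² = 152.21²; (x − 17.3)² + (y − 87.8)² = 171.56²; (x + 77.1)² + (y + 74.4)² = 169.79².
Subtracting the Station 1 equation from the Station 2 and Station 3 equations removes the quadratic terms:
-40.8 x + 24.4 y = -5393.47
-229.6 x − 300.0 y = -1317.64
Solving the 2×2 system: x ≈ 92.5, y ≈ -66.4 km.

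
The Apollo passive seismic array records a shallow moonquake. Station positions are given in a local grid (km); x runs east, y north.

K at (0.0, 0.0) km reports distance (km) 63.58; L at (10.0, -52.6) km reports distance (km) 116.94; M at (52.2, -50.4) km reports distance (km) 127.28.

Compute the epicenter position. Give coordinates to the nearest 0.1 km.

Circle about each station: x² + y² = 63.58²; (x − 10.0)² + (y + 52.6)² = 116.94²; (x − 52.2)² + (y + 50.4)² = 127.28².
Subtracting the K equation from the L and M equations removes the quadratic terms:
20.0 x − 105.2 y = -6765.79
104.4 x − 100.8 y = -6892.78
Solving the 2×2 system: x ≈ -4.8, y ≈ 63.4 km.

(-4.8, 63.4)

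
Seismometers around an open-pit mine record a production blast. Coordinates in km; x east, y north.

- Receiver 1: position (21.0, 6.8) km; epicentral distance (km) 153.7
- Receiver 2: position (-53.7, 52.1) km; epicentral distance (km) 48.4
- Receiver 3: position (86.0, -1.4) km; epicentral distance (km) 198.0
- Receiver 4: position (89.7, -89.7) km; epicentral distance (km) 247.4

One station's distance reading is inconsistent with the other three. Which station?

Solve using three stations at a time. Using Receiver 2, Receiver 3, Receiver 4 (subtract circle equations pairwise → linear system) gives (x, y) ≈ (-98.2, 71.2).
Distances from that point to each station vs reported:
  Receiver 1: calculated 135.5 vs reported 153.7 → residual 18.2 km
  Receiver 2: calculated 48.4 vs reported 48.4 → residual 0.0 km
  Receiver 3: calculated 198.0 vs reported 198.0 → residual 0.0 km
  Receiver 4: calculated 247.4 vs reported 247.4 → residual 0.0 km
Receiver 2, Receiver 3, Receiver 4 are mutually consistent (residuals ≈ 0); Receiver 1 is off by 18.2 km.

Receiver 1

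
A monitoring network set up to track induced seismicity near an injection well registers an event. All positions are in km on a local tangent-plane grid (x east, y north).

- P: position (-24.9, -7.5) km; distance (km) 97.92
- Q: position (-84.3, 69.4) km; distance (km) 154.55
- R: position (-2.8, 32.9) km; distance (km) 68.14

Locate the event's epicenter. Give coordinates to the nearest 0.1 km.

(65.3, 30.6)

Circle about each station: (x + 24.9)² + (y + 7.5)² = 97.92²; (x + 84.3)² + (y − 69.4)² = 154.55²; (x + 2.8)² + (y − 32.9)² = 68.14².
Subtracting the P equation from the Q and R equations removes the quadratic terms:
-118.8 x + 153.8 y = -3050.79
44.2 x + 80.8 y = 5359.26
Solving the 2×2 system: x ≈ 65.3, y ≈ 30.6 km.
Check against P (with the unrounded x, y): √((x + 24.9)²+(y + 7.5)²) = 97.92 ≈ 97.92 km. ✓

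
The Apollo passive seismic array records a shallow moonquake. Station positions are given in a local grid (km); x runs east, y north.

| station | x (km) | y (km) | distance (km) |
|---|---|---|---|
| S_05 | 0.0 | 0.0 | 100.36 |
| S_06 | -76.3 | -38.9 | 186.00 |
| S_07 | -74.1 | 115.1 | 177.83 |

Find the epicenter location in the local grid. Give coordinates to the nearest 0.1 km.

(89.5, 45.4)

Circle about each station: x² + y² = 100.36²; (x + 76.3)² + (y + 38.9)² = 186.00²; (x + 74.1)² + (y − 115.1)² = 177.83².
Subtracting the S_05 equation from the S_06 and S_07 equations removes the quadratic terms:
-152.6 x − 77.8 y = -17188.97
-148.2 x + 230.2 y = -2812.56
Solving the 2×2 system: x ≈ 89.5, y ≈ 45.4 km.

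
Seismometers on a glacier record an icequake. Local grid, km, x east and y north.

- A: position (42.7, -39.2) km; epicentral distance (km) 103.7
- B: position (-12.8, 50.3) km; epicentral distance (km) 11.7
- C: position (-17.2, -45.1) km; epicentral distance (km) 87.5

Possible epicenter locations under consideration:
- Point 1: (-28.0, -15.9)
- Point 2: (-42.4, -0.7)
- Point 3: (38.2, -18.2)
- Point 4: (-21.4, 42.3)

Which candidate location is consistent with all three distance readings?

Point 4

For each candidate, compare |candidate − station| to the reported distance:
Point 1: residuals A 29.3, B 56.2, C 56.4 → max 56.4 km
Point 2: residuals A 10.3, B 47.3, C 36.4 → max 47.3 km
Point 3: residuals A 82.2, B 73.7, C 25.9 → max 82.2 km
Point 4: residuals A 0.0, B 0.0, C 0.0 → max 0.0 km
Only Point 4 has all residuals ≈ 0.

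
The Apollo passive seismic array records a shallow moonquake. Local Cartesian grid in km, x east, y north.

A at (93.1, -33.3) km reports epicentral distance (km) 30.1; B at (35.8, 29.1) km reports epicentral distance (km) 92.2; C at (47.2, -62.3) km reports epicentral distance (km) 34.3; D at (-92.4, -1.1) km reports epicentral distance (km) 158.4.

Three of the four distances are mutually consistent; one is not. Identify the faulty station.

Solve using three stations at a time. Using A, C, D (subtract circle equations pairwise → linear system) gives (x, y) ≈ (63.0, -31.8).
Distances from that point to each station vs reported:
  A: calculated 30.1 vs reported 30.1 → residual 0.0 km
  B: calculated 66.7 vs reported 92.2 → residual 25.5 km
  C: calculated 34.3 vs reported 34.3 → residual 0.0 km
  D: calculated 158.4 vs reported 158.4 → residual 0.0 km
A, C, D are mutually consistent (residuals ≈ 0); B is off by 25.5 km.

B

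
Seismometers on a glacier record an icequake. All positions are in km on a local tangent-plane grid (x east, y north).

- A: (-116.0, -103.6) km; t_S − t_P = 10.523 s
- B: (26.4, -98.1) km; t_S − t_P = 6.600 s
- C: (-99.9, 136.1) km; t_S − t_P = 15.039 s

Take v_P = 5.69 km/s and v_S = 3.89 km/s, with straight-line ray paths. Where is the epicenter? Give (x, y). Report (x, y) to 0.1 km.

Distance from S−P lag: d = Δt · v_P v_S / (v_P − v_S) = Δt · (5.69·3.89)/(5.69−3.89) ≈ 12.2967·Δt.
So d_A = 129.40, d_B = 81.16, d_C = 184.93 km.
Circle about each station: (x + 116.0)² + (y + 103.6)² = 129.40²; (x − 26.4)² + (y + 98.1)² = 81.16²; (x + 99.9)² + (y − 136.1)² = 184.93².
Subtracting the A equation from the B and C equations removes the quadratic terms:
284.8 x + 11.0 y = -3710.98
32.2 x + 479.4 y = -13140.48
Solving the 2×2 system: x ≈ -12.0, y ≈ -26.6 km.
Check against A (with the unrounded x, y): √((x + 116.0)²+(y + 103.6)²) = 129.40 ≈ 129.40 km. ✓

(-12.0, -26.6)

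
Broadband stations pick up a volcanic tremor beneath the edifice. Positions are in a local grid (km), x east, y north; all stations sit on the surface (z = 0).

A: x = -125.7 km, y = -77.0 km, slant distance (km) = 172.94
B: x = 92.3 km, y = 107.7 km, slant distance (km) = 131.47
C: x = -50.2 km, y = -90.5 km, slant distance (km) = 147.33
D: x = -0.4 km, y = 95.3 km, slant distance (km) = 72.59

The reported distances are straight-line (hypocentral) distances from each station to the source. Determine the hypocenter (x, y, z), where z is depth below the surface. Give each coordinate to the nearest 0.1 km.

Each station gives a sphere (x−x_i)² + (y−y_i)² + z² = d_i² (stations at z=0).
Subtracting the A sphere from B and C: z² cancels, leaving linear equations in x and y:
436.0 x + 369.4 y = 11012.97
151.0 x − 27.0 y = -2817.09
Solving: x ≈ -11.003, y ≈ 42.800 km (keep extra digits for the depth step; rounded: -11.0, 42.8).
Then from the A sphere: z² = 172.94² − (x + 125.7)² − (y + 77.0)² with x = -11.003, y = 42.800, so z ≈ 48.998 ≈ 49.0 km.

(-11.0, 42.8, 49.0)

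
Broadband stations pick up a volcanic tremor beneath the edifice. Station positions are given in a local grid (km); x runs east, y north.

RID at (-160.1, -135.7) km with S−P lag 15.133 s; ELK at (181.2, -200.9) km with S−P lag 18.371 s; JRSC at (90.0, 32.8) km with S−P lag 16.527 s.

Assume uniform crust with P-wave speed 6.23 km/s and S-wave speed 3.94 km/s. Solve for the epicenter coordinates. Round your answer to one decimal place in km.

Distance from S−P lag: d = Δt · v_P v_S / (v_P − v_S) = Δt · (6.23·3.94)/(6.23−3.94) ≈ 10.7189·Δt.
So d_RID = 162.21, d_ELK = 196.92, d_JRSC = 177.15 km.
Circle about each station: (x + 160.1)² + (y + 135.7)² = 162.21²; (x − 181.2)² + (y + 200.9)² = 196.92²; (x − 90.0)² + (y − 32.8)² = 177.15².
Subtracting pairs of circle equations eliminates x²+y² and gives linear equations (the radical axes):
682.6 x − 130.4 y = 16682.35
500.2 x + 337.0 y = -39940.70
Solving the 2×2 system: x ≈ 1.4, y ≈ -120.6 km.

x ≈ 1.4 km, y ≈ -120.6 km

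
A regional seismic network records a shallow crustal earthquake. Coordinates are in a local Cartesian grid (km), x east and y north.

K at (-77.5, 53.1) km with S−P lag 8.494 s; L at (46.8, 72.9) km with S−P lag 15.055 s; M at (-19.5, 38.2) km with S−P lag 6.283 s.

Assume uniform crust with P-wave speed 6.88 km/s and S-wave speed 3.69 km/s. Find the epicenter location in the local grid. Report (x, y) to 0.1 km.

Distance from S−P lag: d = Δt · v_P v_S / (v_P − v_S) = Δt · (6.88·3.69)/(6.88−3.69) ≈ 7.9584·Δt.
So d_K = 67.60, d_L = 119.81, d_M = 50.00 km.
Circle about each station: (x + 77.5)² + (y − 53.1)² = 67.60²; (x − 46.8)² + (y − 72.9)² = 119.81²; (x + 19.5)² + (y − 38.2)² = 50.00².
Subtracting the K equation from the L and M equations removes the quadratic terms:
248.6 x + 39.6 y = -11105.89
116.0 x − 29.8 y = -4916.61
Solving the 2×2 system: x ≈ -43.8, y ≈ -5.5 km.

x ≈ -43.8 km, y ≈ -5.5 km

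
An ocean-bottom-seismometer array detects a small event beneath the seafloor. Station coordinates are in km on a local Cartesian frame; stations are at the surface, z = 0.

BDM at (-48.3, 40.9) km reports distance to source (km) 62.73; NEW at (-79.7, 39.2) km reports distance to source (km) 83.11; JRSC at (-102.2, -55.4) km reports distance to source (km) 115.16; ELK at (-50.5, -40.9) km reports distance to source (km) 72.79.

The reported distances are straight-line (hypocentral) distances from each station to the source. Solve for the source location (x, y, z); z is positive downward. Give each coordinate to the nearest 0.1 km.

x ≈ -14.9 km, y ≈ 7.4 km, depth ≈ 41.2 km

Each station gives a sphere (x−x_i)² + (y−y_i)² + z² = d_i² (stations at z=0).
Subtracting the BDM sphere from NEW and JRSC: z² cancels, leaving linear equations in x and y:
-62.8 x − 3.4 y = 910.81
-107.8 x − 192.6 y = 181.53
Solving: x ≈ -14.904, y ≈ 7.399 km (keep extra digits for the depth step; rounded: -14.9, 7.4).
Then from the BDM sphere: z² = 62.73² − (x + 48.3)² − (y − 40.9)² with x = -14.904, y = 7.399, so z ≈ 41.200 ≈ 41.2 km.
Check against ELK (with the unrounded solution): distance 72.78 ≈ 72.79 km. ✓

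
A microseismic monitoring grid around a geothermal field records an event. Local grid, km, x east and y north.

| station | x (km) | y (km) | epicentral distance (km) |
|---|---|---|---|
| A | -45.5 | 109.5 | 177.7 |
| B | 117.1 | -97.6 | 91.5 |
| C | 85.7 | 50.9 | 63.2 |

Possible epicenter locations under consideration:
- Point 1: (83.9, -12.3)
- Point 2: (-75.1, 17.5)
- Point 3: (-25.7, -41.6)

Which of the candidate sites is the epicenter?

Point 1

For each candidate, compare |candidate − station| to the reported distance:
Point 1: residuals A 0.0, B 0.0, C 0.0 → max 0.0 km
Point 2: residuals A 81.1, B 132.5, C 101.0 → max 132.5 km
Point 3: residuals A 25.3, B 61.9, C 81.6 → max 81.6 km
Only Point 1 has all residuals ≈ 0.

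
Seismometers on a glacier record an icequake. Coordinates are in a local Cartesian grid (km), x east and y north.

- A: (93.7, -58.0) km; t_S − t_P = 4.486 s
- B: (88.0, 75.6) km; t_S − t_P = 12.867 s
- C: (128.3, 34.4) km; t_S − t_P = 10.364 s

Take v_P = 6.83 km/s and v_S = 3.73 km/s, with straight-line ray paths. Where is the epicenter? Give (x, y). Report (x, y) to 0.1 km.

x ≈ 71.2 km, y ≈ -28.8 km

Distance from S−P lag: d = Δt · v_P v_S / (v_P − v_S) = Δt · (6.83·3.73)/(6.83−3.73) ≈ 8.2180·Δt.
So d_A = 36.87, d_B = 105.74, d_C = 85.17 km.
Circle about each station: (x − 93.7)² + (y + 58.0)² = 36.87²; (x − 88.0)² + (y − 75.6)² = 105.74²; (x − 128.3)² + (y − 34.4)² = 85.17².
Subtracting pairs of circle equations eliminates x²+y² and gives linear equations (the radical axes):
-11.4 x + 267.2 y = -8505.88
69.2 x + 184.8 y = -393.97
Solving the 2×2 system: x ≈ 71.2, y ≈ -28.8 km.
Check against A (with the unrounded x, y): √((x − 93.7)²+(y + 58.0)²) = 36.86 ≈ 36.87 km. ✓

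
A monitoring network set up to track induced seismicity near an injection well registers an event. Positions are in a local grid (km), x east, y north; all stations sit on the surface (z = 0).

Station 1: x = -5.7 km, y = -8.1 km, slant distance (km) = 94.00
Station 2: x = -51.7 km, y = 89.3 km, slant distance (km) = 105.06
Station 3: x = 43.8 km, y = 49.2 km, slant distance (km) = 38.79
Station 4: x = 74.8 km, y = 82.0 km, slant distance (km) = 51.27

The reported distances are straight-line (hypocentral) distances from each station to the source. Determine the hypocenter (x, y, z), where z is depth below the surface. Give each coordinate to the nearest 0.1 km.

Each station gives a sphere (x−x_i)² + (y−y_i)² + z² = d_i² (stations at z=0).
Subtracting the Station 1 sphere from Station 2 and Station 3: z² cancels, leaving linear equations in x and y:
-92.0 x + 194.8 y = 8347.68
99.0 x + 114.6 y = 11572.32
Solving: x ≈ 43.504, y ≈ 63.398 km (keep extra digits for the depth step; rounded: 43.5, 63.4).
Then from the Station 1 sphere: z² = 94.00² − (x + 5.7)² − (y + 8.1)² with x = 43.504, y = 63.398, so z ≈ 36.097 ≈ 36.1 km.

x ≈ 43.5 km, y ≈ 63.4 km, depth ≈ 36.1 km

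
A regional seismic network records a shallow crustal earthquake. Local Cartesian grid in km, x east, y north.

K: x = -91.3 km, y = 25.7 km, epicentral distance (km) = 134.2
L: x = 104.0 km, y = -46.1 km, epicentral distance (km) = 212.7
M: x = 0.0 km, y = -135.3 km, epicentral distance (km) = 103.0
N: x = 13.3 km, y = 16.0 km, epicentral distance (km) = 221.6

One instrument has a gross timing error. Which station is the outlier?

Solve using three stations at a time. Using K, L, M (subtract circle equations pairwise → linear system) gives (x, y) ≈ (-99.4, -108.3).
Distances from that point to each station vs reported:
  K: calculated 134.2 vs reported 134.2 → residual 0.0 km
  L: calculated 212.7 vs reported 212.7 → residual 0.0 km
  M: calculated 103.0 vs reported 103.0 → residual 0.0 km
  N: calculated 167.8 vs reported 221.6 → residual 53.8 km
K, L, M are mutually consistent (residuals ≈ 0); N is off by 53.8 km.

N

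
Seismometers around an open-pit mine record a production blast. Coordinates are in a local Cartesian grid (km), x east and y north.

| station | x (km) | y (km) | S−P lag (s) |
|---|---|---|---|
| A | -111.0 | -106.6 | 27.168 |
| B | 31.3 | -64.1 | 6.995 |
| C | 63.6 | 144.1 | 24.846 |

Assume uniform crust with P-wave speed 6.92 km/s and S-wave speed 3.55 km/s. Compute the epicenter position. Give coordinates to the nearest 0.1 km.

x ≈ 74.3 km, y ≈ -36.7 km

Distance from S−P lag: d = Δt · v_P v_S / (v_P − v_S) = Δt · (6.92·3.55)/(6.92−3.55) ≈ 7.2896·Δt.
So d_A = 198.04, d_B = 50.99, d_C = 181.12 km.
Circle about each station: (x + 111.0)² + (y + 106.6)² = 198.04²; (x − 31.3)² + (y + 64.1)² = 50.99²; (x − 63.6)² + (y − 144.1)² = 181.12².
Subtracting the A equation from the B and C equations removes the quadratic terms:
284.6 x + 85.0 y = 18023.80
349.2 x + 501.4 y = 7540.60
Solving the 2×2 system: x ≈ 74.3, y ≈ -36.7 km.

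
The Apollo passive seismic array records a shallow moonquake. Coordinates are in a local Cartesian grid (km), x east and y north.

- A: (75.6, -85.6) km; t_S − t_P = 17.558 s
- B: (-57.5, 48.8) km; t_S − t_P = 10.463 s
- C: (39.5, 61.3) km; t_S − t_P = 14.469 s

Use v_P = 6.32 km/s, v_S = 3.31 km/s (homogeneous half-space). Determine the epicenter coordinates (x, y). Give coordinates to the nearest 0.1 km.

Distance from S−P lag: d = Δt · v_P v_S / (v_P − v_S) = Δt · (6.32·3.31)/(6.32−3.31) ≈ 6.9499·Δt.
So d_A = 122.03, d_B = 72.72, d_C = 100.56 km.
Circle about each station: (x − 75.6)² + (y + 85.6)² = 122.03²; (x + 57.5)² + (y − 48.8)² = 72.72²; (x − 39.5)² + (y − 61.3)² = 100.56².
Subtracting the A equation from the B and C equations removes the quadratic terms:
-266.2 x + 268.8 y = 2248.09
-72.2 x + 293.8 y = -2945.77
Solving the 2×2 system: x ≈ -24.7, y ≈ -16.1 km.

x ≈ -24.7 km, y ≈ -16.1 km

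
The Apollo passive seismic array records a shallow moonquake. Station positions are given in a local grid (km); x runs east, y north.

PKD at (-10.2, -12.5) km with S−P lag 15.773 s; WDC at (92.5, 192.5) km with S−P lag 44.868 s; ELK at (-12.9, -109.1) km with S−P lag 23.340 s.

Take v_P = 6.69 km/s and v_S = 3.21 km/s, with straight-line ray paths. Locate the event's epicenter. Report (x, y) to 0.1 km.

Distance from S−P lag: d = Δt · v_P v_S / (v_P − v_S) = Δt · (6.69·3.21)/(6.69−3.21) ≈ 6.1709·Δt.
So d_PKD = 97.33, d_WDC = 276.88, d_ELK = 144.03 km.
Circle about each station: (x + 10.2)² + (y + 12.5)² = 97.33²; (x − 92.5)² + (y − 192.5)² = 276.88²; (x + 12.9)² + (y + 109.1)² = 144.03².
Subtracting pairs of circle equations eliminates x²+y² and gives linear equations (the radical axes):
205.4 x + 410.0 y = -21837.20
-5.4 x − 193.2 y = 537.42
Solving the 2×2 system: x ≈ -106.7, y ≈ 0.2 km.
Check against PKD (with the unrounded x, y): √((x + 10.2)²+(y + 12.5)²) = 97.35 ≈ 97.33 km. ✓

x ≈ -106.7 km, y ≈ 0.2 km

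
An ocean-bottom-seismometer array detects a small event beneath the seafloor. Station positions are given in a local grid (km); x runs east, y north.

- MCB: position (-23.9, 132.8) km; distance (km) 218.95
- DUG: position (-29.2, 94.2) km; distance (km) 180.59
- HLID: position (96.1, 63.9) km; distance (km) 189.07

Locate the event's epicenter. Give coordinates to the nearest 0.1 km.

Circle about each station: (x + 23.9)² + (y − 132.8)² = 218.95²; (x + 29.2)² + (y − 94.2)² = 180.59²; (x − 96.1)² + (y − 63.9)² = 189.07².
Subtracting pairs of circle equations eliminates x²+y² and gives linear equations (the radical axes):
-10.6 x − 77.2 y = 6845.58
240.0 x − 137.8 y = 7303.01
Solving the 2×2 system: x ≈ -19.0, y ≈ -86.1 km.

-19.0 km east, -86.1 km north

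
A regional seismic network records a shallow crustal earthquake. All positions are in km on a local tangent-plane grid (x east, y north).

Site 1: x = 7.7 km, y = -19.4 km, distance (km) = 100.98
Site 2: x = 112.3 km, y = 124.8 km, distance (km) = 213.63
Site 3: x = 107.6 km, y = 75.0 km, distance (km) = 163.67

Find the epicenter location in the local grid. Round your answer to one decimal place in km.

Circle about each station: (x − 7.7)² + (y + 19.4)² = 100.98²; (x − 112.3)² + (y − 124.8)² = 213.63²; (x − 107.6)² + (y − 75.0)² = 163.67².
Subtracting the Site 1 equation from the Site 2 and Site 3 equations removes the quadratic terms:
209.2 x + 288.4 y = -7690.14
199.8 x + 188.8 y = 176.20
Solving the 2×2 system: x ≈ 82.9, y ≈ -86.8 km.
Check against Site 1 (with the unrounded x, y): √((x − 7.7)²+(y + 19.4)²) = 100.99 ≈ 100.98 km. ✓

x ≈ 82.9 km, y ≈ -86.8 km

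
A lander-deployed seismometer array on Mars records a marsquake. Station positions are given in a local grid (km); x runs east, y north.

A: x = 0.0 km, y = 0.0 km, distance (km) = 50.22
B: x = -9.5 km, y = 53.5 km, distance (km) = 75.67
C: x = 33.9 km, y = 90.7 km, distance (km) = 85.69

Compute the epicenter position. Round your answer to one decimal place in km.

Circle about each station: x² + y² = 50.22²; (x + 9.5)² + (y − 53.5)² = 75.67²; (x − 33.9)² + (y − 90.7)² = 85.69².
Subtracting pairs of circle equations eliminates x²+y² and gives linear equations (the radical axes):
-19.0 x + 107.0 y = -251.40
67.8 x + 181.4 y = 4554.97
Solving the 2×2 system: x ≈ 49.8, y ≈ 6.5 km.

x ≈ 49.8 km, y ≈ 6.5 km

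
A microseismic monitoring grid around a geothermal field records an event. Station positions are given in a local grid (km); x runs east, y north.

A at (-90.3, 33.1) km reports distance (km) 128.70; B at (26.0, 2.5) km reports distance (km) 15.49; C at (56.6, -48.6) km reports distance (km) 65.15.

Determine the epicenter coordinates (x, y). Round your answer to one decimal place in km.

x ≈ 36.9 km, y ≈ 13.5 km

Circle about each station: (x + 90.3)² + (y − 33.1)² = 128.70²; (x − 26.0)² + (y − 2.5)² = 15.49²; (x − 56.6)² + (y + 48.6)² = 65.15².
Subtracting pairs of circle equations eliminates x²+y² and gives linear equations (the radical axes):
232.6 x − 61.2 y = 7756.30
293.8 x − 163.4 y = 8634.99
Solving the 2×2 system: x ≈ 36.9, y ≈ 13.5 km.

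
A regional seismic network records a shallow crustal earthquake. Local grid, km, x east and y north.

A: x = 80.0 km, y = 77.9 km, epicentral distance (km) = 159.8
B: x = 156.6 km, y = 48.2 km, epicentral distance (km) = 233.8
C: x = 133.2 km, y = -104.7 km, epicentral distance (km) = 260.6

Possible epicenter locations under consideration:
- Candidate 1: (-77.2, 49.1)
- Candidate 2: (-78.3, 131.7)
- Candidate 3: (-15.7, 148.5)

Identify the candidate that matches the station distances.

Candidate 1

For each candidate, compare |candidate − station| to the reported distance:
Candidate 1: residuals A 0.0, B 0.0, C 0.0 → max 0.0 km
Candidate 2: residuals A 7.4, B 15.5, C 56.6 → max 56.6 km
Candidate 3: residuals A 40.9, B 34.4, C 33.1 → max 40.9 km
Only Candidate 1 has all residuals ≈ 0.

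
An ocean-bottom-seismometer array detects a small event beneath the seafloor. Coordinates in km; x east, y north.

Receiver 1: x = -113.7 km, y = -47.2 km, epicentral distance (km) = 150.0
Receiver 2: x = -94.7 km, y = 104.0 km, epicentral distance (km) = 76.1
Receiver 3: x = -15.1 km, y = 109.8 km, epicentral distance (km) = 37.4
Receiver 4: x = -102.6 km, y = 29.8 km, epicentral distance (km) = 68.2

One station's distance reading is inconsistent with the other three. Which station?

Receiver 4

Solve using three stations at a time. Using Receiver 1, Receiver 2, Receiver 3 (subtract circle equations pairwise → linear system) gives (x, y) ≈ (-24.9, 73.7).
Distances from that point to each station vs reported:
  Receiver 1: calculated 150.0 vs reported 150.0 → residual 0.0 km
  Receiver 2: calculated 76.1 vs reported 76.1 → residual 0.0 km
  Receiver 3: calculated 37.4 vs reported 37.4 → residual 0.0 km
  Receiver 4: calculated 89.2 vs reported 68.2 → residual 21.0 km
Receiver 1, Receiver 2, Receiver 3 are mutually consistent (residuals ≈ 0); Receiver 4 is off by 21.0 km.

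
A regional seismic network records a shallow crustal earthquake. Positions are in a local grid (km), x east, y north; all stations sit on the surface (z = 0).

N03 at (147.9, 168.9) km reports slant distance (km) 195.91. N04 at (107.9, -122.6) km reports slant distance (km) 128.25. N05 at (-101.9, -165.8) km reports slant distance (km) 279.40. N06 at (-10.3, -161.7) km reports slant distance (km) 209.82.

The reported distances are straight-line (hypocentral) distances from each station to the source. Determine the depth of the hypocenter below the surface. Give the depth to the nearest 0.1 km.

66.2 km

Each station gives a sphere (x−x_i)² + (y−y_i)² + z² = d_i² (stations at z=0).
Subtracting the N03 sphere from N04 and N05: z² cancels, leaving linear equations in x and y:
-80.0 x − 583.0 y = -1795.78
-499.6 x − 669.4 y = -52212.00
Solving: x ≈ 122.994, y ≈ -13.797 km (keep extra digits for the depth step; rounded: 123.0, -13.8).
Then from the N03 sphere: z² = 195.91² − (x − 147.9)² − (y − 168.9)² with x = 122.994, y = -13.797, so z ≈ 66.198 ≈ 66.2 km.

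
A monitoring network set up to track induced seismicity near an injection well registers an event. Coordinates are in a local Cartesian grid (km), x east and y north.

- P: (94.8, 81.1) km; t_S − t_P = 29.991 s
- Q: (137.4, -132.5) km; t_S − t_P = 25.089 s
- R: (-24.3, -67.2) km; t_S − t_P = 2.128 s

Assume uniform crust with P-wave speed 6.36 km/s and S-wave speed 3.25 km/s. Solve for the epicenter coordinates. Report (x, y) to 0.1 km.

Distance from S−P lag: d = Δt · v_P v_S / (v_P − v_S) = Δt · (6.36·3.25)/(6.36−3.25) ≈ 6.6463·Δt.
So d_P = 199.33, d_Q = 166.75, d_R = 14.14 km.
Circle about each station: (x − 94.8)² + (y − 81.1)² = 199.33²; (x − 137.4)² + (y + 132.5)² = 166.75²; (x + 24.3)² + (y + 67.2)² = 14.14².
Subtracting pairs of circle equations eliminates x²+y² and gives linear equations (the radical axes):
85.2 x − 427.2 y = 32797.65
-238.2 x − 296.6 y = 29074.59
Solving the 2×2 system: x ≈ -21.2, y ≈ -81.0 km.
Check against P (with the unrounded x, y): √((x − 94.8)²+(y − 81.1)²) = 199.33 ≈ 199.33 km. ✓

x ≈ -21.2 km, y ≈ -81.0 km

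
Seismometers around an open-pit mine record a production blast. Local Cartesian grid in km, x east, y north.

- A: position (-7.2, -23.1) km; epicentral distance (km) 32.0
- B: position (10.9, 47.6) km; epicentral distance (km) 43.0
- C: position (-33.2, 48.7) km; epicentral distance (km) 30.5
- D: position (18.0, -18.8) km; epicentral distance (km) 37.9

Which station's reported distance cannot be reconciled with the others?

Solve using three stations at a time. Using A, B, D (subtract circle equations pairwise → linear system) gives (x, y) ≈ (-7.9, 8.9).
Distances from that point to each station vs reported:
  A: calculated 32.0 vs reported 32.0 → residual 0.0 km
  B: calculated 43.0 vs reported 43.0 → residual 0.0 km
  C: calculated 47.2 vs reported 30.5 → residual 16.7 km
  D: calculated 37.9 vs reported 37.9 → residual 0.0 km
A, B, D are mutually consistent (residuals ≈ 0); C is off by 16.7 km.

C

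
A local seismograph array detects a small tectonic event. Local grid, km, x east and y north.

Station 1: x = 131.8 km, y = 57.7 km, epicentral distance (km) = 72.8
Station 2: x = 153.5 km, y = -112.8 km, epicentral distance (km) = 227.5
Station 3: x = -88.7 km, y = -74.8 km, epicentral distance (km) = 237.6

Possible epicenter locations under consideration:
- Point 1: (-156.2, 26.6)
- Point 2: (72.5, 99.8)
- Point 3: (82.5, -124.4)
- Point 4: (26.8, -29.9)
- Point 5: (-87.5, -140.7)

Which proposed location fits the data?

For each candidate, compare |candidate − station| to the reported distance:
Point 1: residuals Station 1 216.9, Station 2 112.1, Station 3 115.8 → max 216.9 km
Point 2: residuals Station 1 0.1, Station 2 0.0, Station 3 0.0 → max 0.1 km
Point 3: residuals Station 1 115.9, Station 2 155.6, Station 3 59.4 → max 155.6 km
Point 4: residuals Station 1 63.9, Station 2 76.1, Station 3 113.7 → max 113.7 km
Point 5: residuals Station 1 222.9, Station 2 15.1, Station 3 171.7 → max 222.9 km
Only Point 2 has all residuals ≈ 0.

Point 2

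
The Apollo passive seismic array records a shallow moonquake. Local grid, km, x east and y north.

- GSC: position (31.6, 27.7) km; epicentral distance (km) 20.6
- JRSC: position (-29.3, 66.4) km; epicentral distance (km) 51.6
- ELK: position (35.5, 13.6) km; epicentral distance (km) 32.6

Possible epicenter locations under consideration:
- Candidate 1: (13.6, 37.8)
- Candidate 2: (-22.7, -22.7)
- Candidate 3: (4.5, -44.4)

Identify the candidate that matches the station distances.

Candidate 1

For each candidate, compare |candidate − station| to the reported distance:
Candidate 1: residuals GSC 0.0, JRSC 0.0, ELK 0.0 → max 0.0 km
Candidate 2: residuals GSC 53.5, JRSC 37.7, ELK 36.0 → max 53.5 km
Candidate 3: residuals GSC 56.4, JRSC 64.2, ELK 33.2 → max 64.2 km
Only Candidate 1 has all residuals ≈ 0.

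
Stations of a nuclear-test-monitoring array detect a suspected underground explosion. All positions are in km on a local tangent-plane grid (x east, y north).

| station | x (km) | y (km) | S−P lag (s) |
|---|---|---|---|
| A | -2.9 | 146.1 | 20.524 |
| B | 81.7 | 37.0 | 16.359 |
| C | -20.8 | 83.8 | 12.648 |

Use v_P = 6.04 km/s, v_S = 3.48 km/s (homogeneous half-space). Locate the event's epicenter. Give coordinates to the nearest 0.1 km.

(-40.8, -18.1)

Distance from S−P lag: d = Δt · v_P v_S / (v_P − v_S) = Δt · (6.04·3.48)/(6.04−3.48) ≈ 8.2106·Δt.
So d_A = 168.51, d_B = 134.32, d_C = 103.85 km.
Circle about each station: (x + 2.9)² + (y − 146.1)² = 168.51²; (x − 81.7)² + (y − 37.0)² = 134.32²; (x + 20.8)² + (y − 83.8)² = 103.85².
Subtracting pairs of circle equations eliminates x²+y² and gives linear equations (the radical axes):
169.2 x − 218.2 y = -2955.97
-35.8 x − 124.6 y = 3712.26
Solving the 2×2 system: x ≈ -40.8, y ≈ -18.1 km.
Check against A (with the unrounded x, y): √((x + 2.9)²+(y − 146.1)²) = 168.49 ≈ 168.51 km. ✓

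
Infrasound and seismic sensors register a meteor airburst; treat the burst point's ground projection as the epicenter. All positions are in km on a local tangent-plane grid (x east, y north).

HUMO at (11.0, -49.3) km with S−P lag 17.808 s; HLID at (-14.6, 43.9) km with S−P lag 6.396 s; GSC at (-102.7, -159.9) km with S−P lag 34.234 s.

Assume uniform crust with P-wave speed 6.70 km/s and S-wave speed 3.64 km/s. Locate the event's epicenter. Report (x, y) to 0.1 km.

(1.4, 92.3)

Distance from S−P lag: d = Δt · v_P v_S / (v_P − v_S) = Δt · (6.70·3.64)/(6.70−3.64) ≈ 7.9699·Δt.
So d_HUMO = 141.93, d_HLID = 50.98, d_GSC = 272.84 km.
Circle about each station: (x − 11.0)² + (y + 49.3)² = 141.93²; (x + 14.6)² + (y − 43.9)² = 50.98²; (x + 102.7)² + (y + 159.9)² = 272.84².
Subtracting the HUMO equation from the HLID and GSC equations removes the quadratic terms:
-51.2 x + 186.4 y = 17134.04
-227.4 x − 221.2 y = -20733.73
Solving the 2×2 system: x ≈ 1.4, y ≈ 92.3 km.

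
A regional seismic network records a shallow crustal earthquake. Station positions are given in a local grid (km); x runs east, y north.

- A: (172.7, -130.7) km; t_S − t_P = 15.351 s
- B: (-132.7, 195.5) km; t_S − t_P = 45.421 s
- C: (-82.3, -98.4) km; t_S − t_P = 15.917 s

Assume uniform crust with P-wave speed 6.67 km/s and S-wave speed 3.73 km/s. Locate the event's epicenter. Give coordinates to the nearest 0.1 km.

(43.7, -146.0)

Distance from S−P lag: d = Δt · v_P v_S / (v_P − v_S) = Δt · (6.67·3.73)/(6.67−3.73) ≈ 8.4623·Δt.
So d_A = 129.90, d_B = 384.37, d_C = 134.69 km.
Circle about each station: (x − 172.7)² + (y + 130.7)² = 129.90²; (x + 132.7)² + (y − 195.5)² = 384.37²; (x + 82.3)² + (y + 98.4)² = 134.69².
Subtracting the A equation from the B and C equations removes the quadratic terms:
-610.8 x + 652.4 y = -121944.53
-510.0 x + 64.6 y = -31719.32
Solving the 2×2 system: x ≈ 43.7, y ≈ -146.0 km.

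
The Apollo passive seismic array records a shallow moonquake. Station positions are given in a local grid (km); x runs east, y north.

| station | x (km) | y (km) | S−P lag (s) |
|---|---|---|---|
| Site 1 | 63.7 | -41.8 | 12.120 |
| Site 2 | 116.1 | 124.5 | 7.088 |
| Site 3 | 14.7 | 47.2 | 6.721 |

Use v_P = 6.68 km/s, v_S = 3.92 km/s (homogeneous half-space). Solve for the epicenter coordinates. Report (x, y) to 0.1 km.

Distance from S−P lag: d = Δt · v_P v_S / (v_P − v_S) = Δt · (6.68·3.92)/(6.68−3.92) ≈ 9.4875·Δt.
So d_Site 1 = 114.99, d_Site 2 = 67.25, d_Site 3 = 63.77 km.
Circle about each station: (x − 63.7)² + (y + 41.8)² = 114.99²; (x − 116.1)² + (y − 124.5)² = 67.25²; (x − 14.7)² + (y − 47.2)² = 63.77².
Subtracting pairs of circle equations eliminates x²+y² and gives linear equations (the radical axes):
104.8 x + 332.6 y = 31874.67
-98.0 x + 178.0 y = 5795.09
Solving the 2×2 system: x ≈ 73.1, y ≈ 72.8 km.

73.1 km east, 72.8 km north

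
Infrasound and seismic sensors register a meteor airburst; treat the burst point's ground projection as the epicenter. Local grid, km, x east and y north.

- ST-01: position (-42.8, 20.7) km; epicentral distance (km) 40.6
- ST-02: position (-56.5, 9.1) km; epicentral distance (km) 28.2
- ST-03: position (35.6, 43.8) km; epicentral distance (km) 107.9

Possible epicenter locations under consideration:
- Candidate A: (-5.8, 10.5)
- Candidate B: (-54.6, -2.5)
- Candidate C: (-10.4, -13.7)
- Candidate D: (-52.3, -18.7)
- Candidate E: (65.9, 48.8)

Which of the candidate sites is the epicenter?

Candidate D

For each candidate, compare |candidate − station| to the reported distance:
Candidate A: residuals ST-01 2.2, ST-02 22.5, ST-03 54.8 → max 54.8 km
Candidate B: residuals ST-01 14.6, ST-02 16.4, ST-03 6.5 → max 16.4 km
Candidate C: residuals ST-01 6.7, ST-02 23.2, ST-03 34.3 → max 34.3 km
Candidate D: residuals ST-01 0.1, ST-02 0.1, ST-03 0.0 → max 0.1 km
Candidate E: residuals ST-01 71.7, ST-02 100.5, ST-03 77.2 → max 100.5 km
Only Candidate D has all residuals ≈ 0.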